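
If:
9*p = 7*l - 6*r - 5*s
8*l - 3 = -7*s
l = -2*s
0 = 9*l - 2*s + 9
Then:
No Solution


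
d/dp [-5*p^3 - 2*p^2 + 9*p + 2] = -15*p^2 - 4*p + 9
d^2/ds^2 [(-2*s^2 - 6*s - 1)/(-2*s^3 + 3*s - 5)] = 2*(8*s^6 + 72*s^5 + 60*s^4 - 104*s^3 - 378*s^2 - 30*s + 149)/(8*s^9 - 36*s^7 + 60*s^6 + 54*s^5 - 180*s^4 + 123*s^3 + 135*s^2 - 225*s + 125)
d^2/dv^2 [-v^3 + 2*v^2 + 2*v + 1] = 4 - 6*v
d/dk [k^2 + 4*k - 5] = 2*k + 4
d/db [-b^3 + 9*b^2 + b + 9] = -3*b^2 + 18*b + 1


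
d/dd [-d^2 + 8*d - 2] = 8 - 2*d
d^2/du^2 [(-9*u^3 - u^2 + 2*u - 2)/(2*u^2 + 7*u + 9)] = 2*(-257*u^3 - 1671*u^2 - 2379*u - 269)/(8*u^6 + 84*u^5 + 402*u^4 + 1099*u^3 + 1809*u^2 + 1701*u + 729)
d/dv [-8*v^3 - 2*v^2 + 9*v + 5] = -24*v^2 - 4*v + 9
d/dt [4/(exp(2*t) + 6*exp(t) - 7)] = 8*(-exp(t) - 3)*exp(t)/(exp(2*t) + 6*exp(t) - 7)^2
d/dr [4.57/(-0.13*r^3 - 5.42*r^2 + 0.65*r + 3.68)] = (1.7823*r^2 + 49.5388*r - 2.9705)/(0.13*r^3 + 5.42*r^2 - 0.65*r - 3.68)^2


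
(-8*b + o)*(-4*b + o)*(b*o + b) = 32*b^3*o + 32*b^3 - 12*b^2*o^2 - 12*b^2*o + b*o^3 + b*o^2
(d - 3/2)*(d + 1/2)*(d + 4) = d^3 + 3*d^2 - 19*d/4 - 3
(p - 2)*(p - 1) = p^2 - 3*p + 2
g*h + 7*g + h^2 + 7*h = (g + h)*(h + 7)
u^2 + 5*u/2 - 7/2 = (u - 1)*(u + 7/2)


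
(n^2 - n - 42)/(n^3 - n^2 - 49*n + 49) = (n + 6)/(n^2 + 6*n - 7)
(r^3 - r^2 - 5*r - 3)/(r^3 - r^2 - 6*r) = (r^2 + 2*r + 1)/(r*(r + 2))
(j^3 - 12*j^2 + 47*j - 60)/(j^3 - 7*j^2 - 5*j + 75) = (j^2 - 7*j + 12)/(j^2 - 2*j - 15)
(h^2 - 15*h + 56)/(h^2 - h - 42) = (h - 8)/(h + 6)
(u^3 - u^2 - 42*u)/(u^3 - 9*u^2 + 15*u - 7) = u*(u + 6)/(u^2 - 2*u + 1)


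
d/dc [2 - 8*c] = -8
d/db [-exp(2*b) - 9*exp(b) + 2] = (-2*exp(b) - 9)*exp(b)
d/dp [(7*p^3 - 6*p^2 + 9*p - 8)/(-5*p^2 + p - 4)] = (-35*p^4 + 14*p^3 - 45*p^2 - 32*p - 28)/(25*p^4 - 10*p^3 + 41*p^2 - 8*p + 16)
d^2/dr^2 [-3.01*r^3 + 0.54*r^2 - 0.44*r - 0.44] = 1.08 - 18.06*r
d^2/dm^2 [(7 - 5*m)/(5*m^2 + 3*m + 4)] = 2*(-(5*m - 7)*(10*m + 3)^2 + 5*(15*m - 4)*(5*m^2 + 3*m + 4))/(5*m^2 + 3*m + 4)^3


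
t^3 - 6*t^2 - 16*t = t*(t - 8)*(t + 2)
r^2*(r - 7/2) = r^3 - 7*r^2/2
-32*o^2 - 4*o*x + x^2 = (-8*o + x)*(4*o + x)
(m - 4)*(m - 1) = m^2 - 5*m + 4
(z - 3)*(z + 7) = z^2 + 4*z - 21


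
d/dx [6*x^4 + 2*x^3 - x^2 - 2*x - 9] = 24*x^3 + 6*x^2 - 2*x - 2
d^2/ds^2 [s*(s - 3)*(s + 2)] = 6*s - 2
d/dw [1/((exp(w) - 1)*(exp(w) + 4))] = (-2*exp(w) - 3)*exp(w)/(exp(4*w) + 6*exp(3*w) + exp(2*w) - 24*exp(w) + 16)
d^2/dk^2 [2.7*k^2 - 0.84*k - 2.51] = 5.40000000000000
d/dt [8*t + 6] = 8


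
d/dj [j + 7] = 1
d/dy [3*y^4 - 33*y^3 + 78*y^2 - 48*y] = 12*y^3 - 99*y^2 + 156*y - 48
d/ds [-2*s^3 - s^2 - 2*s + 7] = -6*s^2 - 2*s - 2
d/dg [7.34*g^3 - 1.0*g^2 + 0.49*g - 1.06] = 22.02*g^2 - 2.0*g + 0.49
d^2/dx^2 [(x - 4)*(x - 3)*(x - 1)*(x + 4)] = 12*x^2 - 24*x - 26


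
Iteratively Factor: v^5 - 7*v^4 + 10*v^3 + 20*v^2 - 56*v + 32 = (v + 2)*(v^4 - 9*v^3 + 28*v^2 - 36*v + 16) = (v - 4)*(v + 2)*(v^3 - 5*v^2 + 8*v - 4) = (v - 4)*(v - 2)*(v + 2)*(v^2 - 3*v + 2) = (v - 4)*(v - 2)^2*(v + 2)*(v - 1)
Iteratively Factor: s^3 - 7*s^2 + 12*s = (s)*(s^2 - 7*s + 12) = s*(s - 3)*(s - 4)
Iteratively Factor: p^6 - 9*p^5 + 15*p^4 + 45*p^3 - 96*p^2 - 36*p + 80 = (p + 2)*(p^5 - 11*p^4 + 37*p^3 - 29*p^2 - 38*p + 40) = (p - 1)*(p + 2)*(p^4 - 10*p^3 + 27*p^2 - 2*p - 40) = (p - 4)*(p - 1)*(p + 2)*(p^3 - 6*p^2 + 3*p + 10) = (p - 4)*(p - 1)*(p + 1)*(p + 2)*(p^2 - 7*p + 10) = (p - 5)*(p - 4)*(p - 1)*(p + 1)*(p + 2)*(p - 2)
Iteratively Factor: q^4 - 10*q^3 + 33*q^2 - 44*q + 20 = (q - 2)*(q^3 - 8*q^2 + 17*q - 10) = (q - 2)^2*(q^2 - 6*q + 5) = (q - 2)^2*(q - 1)*(q - 5)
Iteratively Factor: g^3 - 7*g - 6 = (g + 1)*(g^2 - g - 6) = (g - 3)*(g + 1)*(g + 2)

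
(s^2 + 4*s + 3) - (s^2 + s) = 3*s + 3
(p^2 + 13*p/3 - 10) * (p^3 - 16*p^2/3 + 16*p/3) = p^5 - p^4 - 250*p^3/9 + 688*p^2/9 - 160*p/3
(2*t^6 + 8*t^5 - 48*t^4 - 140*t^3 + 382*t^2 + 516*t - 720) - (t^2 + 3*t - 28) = 2*t^6 + 8*t^5 - 48*t^4 - 140*t^3 + 381*t^2 + 513*t - 692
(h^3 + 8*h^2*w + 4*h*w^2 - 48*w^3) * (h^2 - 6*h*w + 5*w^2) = h^5 + 2*h^4*w - 39*h^3*w^2 - 32*h^2*w^3 + 308*h*w^4 - 240*w^5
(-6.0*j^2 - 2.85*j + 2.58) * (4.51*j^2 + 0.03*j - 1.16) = -27.06*j^4 - 13.0335*j^3 + 18.5103*j^2 + 3.3834*j - 2.9928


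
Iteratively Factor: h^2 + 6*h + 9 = (h + 3)*(h + 3)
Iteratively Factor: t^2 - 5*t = (t - 5)*(t)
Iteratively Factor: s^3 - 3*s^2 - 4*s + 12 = (s - 2)*(s^2 - s - 6) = (s - 3)*(s - 2)*(s + 2)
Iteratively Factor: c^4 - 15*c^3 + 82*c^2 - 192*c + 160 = (c - 4)*(c^3 - 11*c^2 + 38*c - 40) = (c - 4)^2*(c^2 - 7*c + 10) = (c - 4)^2*(c - 2)*(c - 5)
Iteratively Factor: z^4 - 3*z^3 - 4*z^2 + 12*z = (z - 3)*(z^3 - 4*z) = (z - 3)*(z - 2)*(z^2 + 2*z) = z*(z - 3)*(z - 2)*(z + 2)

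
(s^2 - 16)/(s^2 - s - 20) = (s - 4)/(s - 5)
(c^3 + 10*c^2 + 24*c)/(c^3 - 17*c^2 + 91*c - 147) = c*(c^2 + 10*c + 24)/(c^3 - 17*c^2 + 91*c - 147)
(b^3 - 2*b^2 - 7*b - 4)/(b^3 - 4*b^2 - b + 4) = (b + 1)/(b - 1)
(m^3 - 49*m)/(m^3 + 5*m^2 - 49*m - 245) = m/(m + 5)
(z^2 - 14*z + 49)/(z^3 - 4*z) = (z^2 - 14*z + 49)/(z*(z^2 - 4))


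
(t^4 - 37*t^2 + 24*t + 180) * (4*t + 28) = 4*t^5 + 28*t^4 - 148*t^3 - 940*t^2 + 1392*t + 5040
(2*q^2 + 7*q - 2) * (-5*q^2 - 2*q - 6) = -10*q^4 - 39*q^3 - 16*q^2 - 38*q + 12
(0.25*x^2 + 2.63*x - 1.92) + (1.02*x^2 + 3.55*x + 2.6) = 1.27*x^2 + 6.18*x + 0.68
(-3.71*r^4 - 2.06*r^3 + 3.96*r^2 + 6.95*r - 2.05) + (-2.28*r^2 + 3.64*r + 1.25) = -3.71*r^4 - 2.06*r^3 + 1.68*r^2 + 10.59*r - 0.8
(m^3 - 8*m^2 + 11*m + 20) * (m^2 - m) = m^5 - 9*m^4 + 19*m^3 + 9*m^2 - 20*m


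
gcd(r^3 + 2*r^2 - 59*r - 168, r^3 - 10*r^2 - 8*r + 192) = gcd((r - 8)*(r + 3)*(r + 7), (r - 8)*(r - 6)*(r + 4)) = r - 8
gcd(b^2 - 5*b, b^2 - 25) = b - 5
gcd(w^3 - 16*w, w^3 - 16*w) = w^3 - 16*w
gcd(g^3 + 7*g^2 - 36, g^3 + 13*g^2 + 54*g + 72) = g^2 + 9*g + 18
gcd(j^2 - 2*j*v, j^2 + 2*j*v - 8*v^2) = -j + 2*v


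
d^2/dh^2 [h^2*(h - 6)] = 6*h - 12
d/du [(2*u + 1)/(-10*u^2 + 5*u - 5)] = (4*u^2 + 4*u - 3)/(5*(4*u^4 - 4*u^3 + 5*u^2 - 2*u + 1))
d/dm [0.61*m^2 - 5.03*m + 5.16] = 1.22*m - 5.03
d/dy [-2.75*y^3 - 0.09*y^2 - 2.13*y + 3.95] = -8.25*y^2 - 0.18*y - 2.13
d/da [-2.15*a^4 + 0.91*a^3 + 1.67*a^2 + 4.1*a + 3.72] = -8.6*a^3 + 2.73*a^2 + 3.34*a + 4.1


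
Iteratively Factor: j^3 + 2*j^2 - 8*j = (j - 2)*(j^2 + 4*j) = (j - 2)*(j + 4)*(j)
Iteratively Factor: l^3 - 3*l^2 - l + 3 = (l + 1)*(l^2 - 4*l + 3) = (l - 3)*(l + 1)*(l - 1)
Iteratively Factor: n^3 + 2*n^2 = (n + 2)*(n^2) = n*(n + 2)*(n)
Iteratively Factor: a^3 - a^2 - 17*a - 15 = (a + 1)*(a^2 - 2*a - 15) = (a - 5)*(a + 1)*(a + 3)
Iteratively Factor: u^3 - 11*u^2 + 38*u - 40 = (u - 5)*(u^2 - 6*u + 8) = (u - 5)*(u - 4)*(u - 2)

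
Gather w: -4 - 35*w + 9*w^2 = 9*w^2 - 35*w - 4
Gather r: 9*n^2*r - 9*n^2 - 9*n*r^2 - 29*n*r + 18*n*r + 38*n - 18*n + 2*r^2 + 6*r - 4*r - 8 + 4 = -9*n^2 + 20*n + r^2*(2 - 9*n) + r*(9*n^2 - 11*n + 2) - 4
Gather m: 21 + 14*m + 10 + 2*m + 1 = 16*m + 32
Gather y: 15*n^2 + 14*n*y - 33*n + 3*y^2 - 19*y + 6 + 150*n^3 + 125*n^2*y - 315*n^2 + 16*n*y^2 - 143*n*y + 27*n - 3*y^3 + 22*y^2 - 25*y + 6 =150*n^3 - 300*n^2 - 6*n - 3*y^3 + y^2*(16*n + 25) + y*(125*n^2 - 129*n - 44) + 12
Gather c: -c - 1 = -c - 1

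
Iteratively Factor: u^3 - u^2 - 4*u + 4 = (u - 1)*(u^2 - 4) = (u - 2)*(u - 1)*(u + 2)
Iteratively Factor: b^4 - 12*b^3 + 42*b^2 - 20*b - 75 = (b + 1)*(b^3 - 13*b^2 + 55*b - 75) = (b - 5)*(b + 1)*(b^2 - 8*b + 15) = (b - 5)^2*(b + 1)*(b - 3)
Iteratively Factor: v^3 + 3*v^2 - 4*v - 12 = (v + 3)*(v^2 - 4) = (v - 2)*(v + 3)*(v + 2)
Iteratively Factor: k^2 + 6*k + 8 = (k + 2)*(k + 4)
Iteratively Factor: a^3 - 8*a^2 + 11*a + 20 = (a - 5)*(a^2 - 3*a - 4) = (a - 5)*(a - 4)*(a + 1)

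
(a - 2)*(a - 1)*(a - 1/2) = a^3 - 7*a^2/2 + 7*a/2 - 1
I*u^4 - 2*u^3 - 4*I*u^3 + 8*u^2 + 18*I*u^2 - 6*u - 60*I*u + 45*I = (u - 3)*(u - 3*I)*(u + 5*I)*(I*u - I)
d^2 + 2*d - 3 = (d - 1)*(d + 3)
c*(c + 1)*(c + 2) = c^3 + 3*c^2 + 2*c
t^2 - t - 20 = (t - 5)*(t + 4)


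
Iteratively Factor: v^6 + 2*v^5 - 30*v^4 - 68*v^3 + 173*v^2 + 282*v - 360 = (v + 3)*(v^5 - v^4 - 27*v^3 + 13*v^2 + 134*v - 120) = (v + 3)*(v + 4)*(v^4 - 5*v^3 - 7*v^2 + 41*v - 30) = (v - 5)*(v + 3)*(v + 4)*(v^3 - 7*v + 6) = (v - 5)*(v - 2)*(v + 3)*(v + 4)*(v^2 + 2*v - 3) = (v - 5)*(v - 2)*(v + 3)^2*(v + 4)*(v - 1)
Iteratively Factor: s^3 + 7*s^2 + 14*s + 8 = (s + 4)*(s^2 + 3*s + 2) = (s + 2)*(s + 4)*(s + 1)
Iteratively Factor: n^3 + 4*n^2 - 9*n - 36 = (n - 3)*(n^2 + 7*n + 12) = (n - 3)*(n + 3)*(n + 4)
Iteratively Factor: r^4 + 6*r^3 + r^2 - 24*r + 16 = (r + 4)*(r^3 + 2*r^2 - 7*r + 4) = (r - 1)*(r + 4)*(r^2 + 3*r - 4) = (r - 1)^2*(r + 4)*(r + 4)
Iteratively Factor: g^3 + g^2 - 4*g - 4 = (g + 1)*(g^2 - 4) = (g - 2)*(g + 1)*(g + 2)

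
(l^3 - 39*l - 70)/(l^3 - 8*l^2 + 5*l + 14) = (l^2 + 7*l + 10)/(l^2 - l - 2)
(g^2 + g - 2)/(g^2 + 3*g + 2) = (g - 1)/(g + 1)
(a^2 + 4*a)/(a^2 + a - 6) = a*(a + 4)/(a^2 + a - 6)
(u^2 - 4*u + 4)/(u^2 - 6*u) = (u^2 - 4*u + 4)/(u*(u - 6))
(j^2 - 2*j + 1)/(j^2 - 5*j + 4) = (j - 1)/(j - 4)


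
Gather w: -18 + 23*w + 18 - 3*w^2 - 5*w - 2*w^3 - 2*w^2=-2*w^3 - 5*w^2 + 18*w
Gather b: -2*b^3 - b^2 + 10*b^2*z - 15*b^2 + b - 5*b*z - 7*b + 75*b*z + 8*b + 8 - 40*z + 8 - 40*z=-2*b^3 + b^2*(10*z - 16) + b*(70*z + 2) - 80*z + 16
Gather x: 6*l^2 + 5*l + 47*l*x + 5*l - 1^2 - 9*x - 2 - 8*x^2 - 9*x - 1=6*l^2 + 10*l - 8*x^2 + x*(47*l - 18) - 4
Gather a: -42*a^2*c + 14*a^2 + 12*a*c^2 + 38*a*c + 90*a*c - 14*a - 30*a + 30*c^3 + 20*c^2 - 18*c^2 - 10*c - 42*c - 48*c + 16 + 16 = a^2*(14 - 42*c) + a*(12*c^2 + 128*c - 44) + 30*c^3 + 2*c^2 - 100*c + 32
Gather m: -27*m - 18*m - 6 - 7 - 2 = -45*m - 15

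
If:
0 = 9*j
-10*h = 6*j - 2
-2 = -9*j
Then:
No Solution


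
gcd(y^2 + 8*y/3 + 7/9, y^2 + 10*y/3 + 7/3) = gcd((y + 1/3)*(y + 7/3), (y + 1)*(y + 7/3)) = y + 7/3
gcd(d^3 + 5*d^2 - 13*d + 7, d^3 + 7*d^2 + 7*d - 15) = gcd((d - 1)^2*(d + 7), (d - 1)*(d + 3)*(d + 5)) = d - 1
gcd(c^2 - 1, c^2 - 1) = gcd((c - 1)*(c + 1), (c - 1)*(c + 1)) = c^2 - 1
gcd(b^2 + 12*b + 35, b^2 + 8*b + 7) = b + 7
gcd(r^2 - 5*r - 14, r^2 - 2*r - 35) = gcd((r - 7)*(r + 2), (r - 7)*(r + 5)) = r - 7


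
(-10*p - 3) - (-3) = -10*p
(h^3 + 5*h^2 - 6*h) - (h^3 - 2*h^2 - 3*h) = 7*h^2 - 3*h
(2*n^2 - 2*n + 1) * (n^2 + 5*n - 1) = 2*n^4 + 8*n^3 - 11*n^2 + 7*n - 1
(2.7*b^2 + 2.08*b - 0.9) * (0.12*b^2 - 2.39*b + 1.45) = 0.324*b^4 - 6.2034*b^3 - 1.1642*b^2 + 5.167*b - 1.305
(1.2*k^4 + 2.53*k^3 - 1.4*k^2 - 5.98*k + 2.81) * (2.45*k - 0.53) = 2.94*k^5 + 5.5625*k^4 - 4.7709*k^3 - 13.909*k^2 + 10.0539*k - 1.4893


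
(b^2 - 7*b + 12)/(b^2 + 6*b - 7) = (b^2 - 7*b + 12)/(b^2 + 6*b - 7)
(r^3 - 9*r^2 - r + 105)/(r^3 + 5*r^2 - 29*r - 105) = (r - 7)/(r + 7)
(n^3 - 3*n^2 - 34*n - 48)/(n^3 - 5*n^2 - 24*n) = (n + 2)/n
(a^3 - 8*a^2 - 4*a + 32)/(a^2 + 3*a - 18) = (a^3 - 8*a^2 - 4*a + 32)/(a^2 + 3*a - 18)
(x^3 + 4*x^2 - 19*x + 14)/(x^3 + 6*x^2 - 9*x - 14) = (x - 1)/(x + 1)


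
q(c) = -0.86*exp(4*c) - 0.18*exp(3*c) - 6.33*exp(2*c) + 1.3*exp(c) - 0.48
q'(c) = -3.44*exp(4*c) - 0.54*exp(3*c) - 12.66*exp(2*c) + 1.3*exp(c)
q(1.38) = -321.32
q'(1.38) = -1087.52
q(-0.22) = -3.96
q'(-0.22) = -8.82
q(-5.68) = -0.48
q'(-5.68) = 0.00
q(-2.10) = -0.42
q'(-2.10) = -0.03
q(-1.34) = -0.58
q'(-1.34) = -0.55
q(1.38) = -321.32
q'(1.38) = -1087.52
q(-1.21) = -0.67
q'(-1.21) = -0.78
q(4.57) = -74934780.98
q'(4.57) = -299459521.96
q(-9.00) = -0.48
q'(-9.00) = 0.00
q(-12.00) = -0.48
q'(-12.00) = 0.00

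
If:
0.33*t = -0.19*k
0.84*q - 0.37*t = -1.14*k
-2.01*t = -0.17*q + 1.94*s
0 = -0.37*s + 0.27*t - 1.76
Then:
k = -5.43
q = 8.75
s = -2.47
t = 3.13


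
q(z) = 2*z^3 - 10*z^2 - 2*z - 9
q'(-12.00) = 1102.00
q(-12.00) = -4881.00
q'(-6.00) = 334.00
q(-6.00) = -789.00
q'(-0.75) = 16.38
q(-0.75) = -13.97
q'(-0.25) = 3.38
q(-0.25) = -9.16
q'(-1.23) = 31.68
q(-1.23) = -25.39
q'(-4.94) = 243.22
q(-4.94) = -484.26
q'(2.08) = -17.64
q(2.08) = -38.43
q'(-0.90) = 20.86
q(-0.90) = -16.76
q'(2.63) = -13.10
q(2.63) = -47.05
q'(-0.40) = 6.96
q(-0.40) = -9.93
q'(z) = 6*z^2 - 20*z - 2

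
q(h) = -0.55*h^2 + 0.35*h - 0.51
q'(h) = 0.35 - 1.1*h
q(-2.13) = -3.75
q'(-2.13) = 2.69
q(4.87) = -11.85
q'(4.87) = -5.01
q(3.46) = -5.88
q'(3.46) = -3.46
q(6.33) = -20.33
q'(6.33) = -6.61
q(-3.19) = -7.22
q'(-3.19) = 3.86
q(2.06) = -2.12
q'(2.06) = -1.92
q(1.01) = -0.72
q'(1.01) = -0.76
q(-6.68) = -27.39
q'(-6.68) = 7.70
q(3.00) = -4.41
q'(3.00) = -2.95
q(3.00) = -4.41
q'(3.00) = -2.95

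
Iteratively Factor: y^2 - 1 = (y + 1)*(y - 1)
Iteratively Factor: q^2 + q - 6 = (q + 3)*(q - 2)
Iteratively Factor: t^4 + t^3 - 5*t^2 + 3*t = (t)*(t^3 + t^2 - 5*t + 3) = t*(t + 3)*(t^2 - 2*t + 1) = t*(t - 1)*(t + 3)*(t - 1)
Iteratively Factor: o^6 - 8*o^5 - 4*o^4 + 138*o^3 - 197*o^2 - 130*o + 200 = (o - 2)*(o^5 - 6*o^4 - 16*o^3 + 106*o^2 + 15*o - 100) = (o - 2)*(o + 1)*(o^4 - 7*o^3 - 9*o^2 + 115*o - 100) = (o - 2)*(o + 1)*(o + 4)*(o^3 - 11*o^2 + 35*o - 25) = (o - 5)*(o - 2)*(o + 1)*(o + 4)*(o^2 - 6*o + 5) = (o - 5)^2*(o - 2)*(o + 1)*(o + 4)*(o - 1)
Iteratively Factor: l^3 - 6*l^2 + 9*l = (l - 3)*(l^2 - 3*l) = l*(l - 3)*(l - 3)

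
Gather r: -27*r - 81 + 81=-27*r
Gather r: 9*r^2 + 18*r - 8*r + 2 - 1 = 9*r^2 + 10*r + 1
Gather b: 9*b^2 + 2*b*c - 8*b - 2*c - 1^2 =9*b^2 + b*(2*c - 8) - 2*c - 1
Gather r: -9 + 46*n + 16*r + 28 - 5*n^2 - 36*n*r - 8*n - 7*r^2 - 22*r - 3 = -5*n^2 + 38*n - 7*r^2 + r*(-36*n - 6) + 16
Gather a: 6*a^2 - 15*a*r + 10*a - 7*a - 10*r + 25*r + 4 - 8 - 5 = 6*a^2 + a*(3 - 15*r) + 15*r - 9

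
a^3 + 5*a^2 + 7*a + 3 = (a + 1)^2*(a + 3)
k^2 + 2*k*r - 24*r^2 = (k - 4*r)*(k + 6*r)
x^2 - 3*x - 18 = (x - 6)*(x + 3)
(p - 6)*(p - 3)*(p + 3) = p^3 - 6*p^2 - 9*p + 54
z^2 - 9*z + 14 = (z - 7)*(z - 2)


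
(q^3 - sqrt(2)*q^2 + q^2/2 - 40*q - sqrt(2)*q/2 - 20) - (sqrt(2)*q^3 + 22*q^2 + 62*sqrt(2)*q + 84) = -sqrt(2)*q^3 + q^3 - 43*q^2/2 - sqrt(2)*q^2 - 125*sqrt(2)*q/2 - 40*q - 104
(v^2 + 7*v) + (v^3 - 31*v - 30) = v^3 + v^2 - 24*v - 30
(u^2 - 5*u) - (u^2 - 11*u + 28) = 6*u - 28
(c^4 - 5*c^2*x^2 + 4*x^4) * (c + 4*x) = c^5 + 4*c^4*x - 5*c^3*x^2 - 20*c^2*x^3 + 4*c*x^4 + 16*x^5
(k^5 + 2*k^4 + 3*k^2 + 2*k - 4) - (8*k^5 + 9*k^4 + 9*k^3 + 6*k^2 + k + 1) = -7*k^5 - 7*k^4 - 9*k^3 - 3*k^2 + k - 5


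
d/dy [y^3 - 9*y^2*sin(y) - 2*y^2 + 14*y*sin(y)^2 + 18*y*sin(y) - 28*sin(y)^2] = -9*y^2*cos(y) + 3*y^2 + 14*y*sin(2*y) + 18*sqrt(2)*y*cos(y + pi/4) - 4*y + 18*sin(y) - 28*sin(2*y) - 7*cos(2*y) + 7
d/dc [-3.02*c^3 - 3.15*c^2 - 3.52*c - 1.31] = -9.06*c^2 - 6.3*c - 3.52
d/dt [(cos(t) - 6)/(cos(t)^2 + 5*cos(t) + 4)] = (cos(t)^2 - 12*cos(t) - 34)*sin(t)/(cos(t)^2 + 5*cos(t) + 4)^2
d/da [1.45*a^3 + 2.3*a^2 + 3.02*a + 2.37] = 4.35*a^2 + 4.6*a + 3.02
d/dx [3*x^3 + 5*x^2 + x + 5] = 9*x^2 + 10*x + 1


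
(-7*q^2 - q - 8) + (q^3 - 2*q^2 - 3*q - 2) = q^3 - 9*q^2 - 4*q - 10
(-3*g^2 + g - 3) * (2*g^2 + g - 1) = -6*g^4 - g^3 - 2*g^2 - 4*g + 3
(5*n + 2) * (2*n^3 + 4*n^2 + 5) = 10*n^4 + 24*n^3 + 8*n^2 + 25*n + 10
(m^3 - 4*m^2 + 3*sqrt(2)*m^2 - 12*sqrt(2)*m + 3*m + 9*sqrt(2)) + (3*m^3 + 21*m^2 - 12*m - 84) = 4*m^3 + 3*sqrt(2)*m^2 + 17*m^2 - 12*sqrt(2)*m - 9*m - 84 + 9*sqrt(2)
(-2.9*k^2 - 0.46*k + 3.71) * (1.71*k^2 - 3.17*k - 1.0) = -4.959*k^4 + 8.4064*k^3 + 10.7023*k^2 - 11.3007*k - 3.71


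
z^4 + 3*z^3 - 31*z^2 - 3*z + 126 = (z - 3)^2*(z + 2)*(z + 7)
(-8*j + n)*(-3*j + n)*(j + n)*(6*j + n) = 144*j^4 + 102*j^3*n - 47*j^2*n^2 - 4*j*n^3 + n^4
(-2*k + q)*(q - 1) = -2*k*q + 2*k + q^2 - q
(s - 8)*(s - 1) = s^2 - 9*s + 8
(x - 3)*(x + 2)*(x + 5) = x^3 + 4*x^2 - 11*x - 30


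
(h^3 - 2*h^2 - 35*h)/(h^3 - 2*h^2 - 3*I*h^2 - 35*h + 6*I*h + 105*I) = h/(h - 3*I)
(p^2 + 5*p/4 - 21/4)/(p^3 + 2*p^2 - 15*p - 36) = (p - 7/4)/(p^2 - p - 12)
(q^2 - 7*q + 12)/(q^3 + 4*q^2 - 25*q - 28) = (q - 3)/(q^2 + 8*q + 7)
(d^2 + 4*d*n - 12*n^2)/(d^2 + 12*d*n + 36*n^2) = (d - 2*n)/(d + 6*n)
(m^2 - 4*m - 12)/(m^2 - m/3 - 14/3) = 3*(m - 6)/(3*m - 7)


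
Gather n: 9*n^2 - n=9*n^2 - n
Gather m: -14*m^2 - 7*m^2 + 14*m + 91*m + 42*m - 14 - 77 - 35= -21*m^2 + 147*m - 126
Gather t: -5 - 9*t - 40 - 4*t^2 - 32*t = -4*t^2 - 41*t - 45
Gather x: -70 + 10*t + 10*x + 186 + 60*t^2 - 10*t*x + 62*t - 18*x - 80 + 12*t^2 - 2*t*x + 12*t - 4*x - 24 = 72*t^2 + 84*t + x*(-12*t - 12) + 12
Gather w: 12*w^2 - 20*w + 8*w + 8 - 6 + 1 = 12*w^2 - 12*w + 3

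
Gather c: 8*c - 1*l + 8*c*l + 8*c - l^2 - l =c*(8*l + 16) - l^2 - 2*l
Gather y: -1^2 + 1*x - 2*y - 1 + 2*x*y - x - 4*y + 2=y*(2*x - 6)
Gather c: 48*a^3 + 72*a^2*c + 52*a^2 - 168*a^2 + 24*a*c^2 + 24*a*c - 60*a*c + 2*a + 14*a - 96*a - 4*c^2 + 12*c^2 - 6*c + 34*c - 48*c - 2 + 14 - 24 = 48*a^3 - 116*a^2 - 80*a + c^2*(24*a + 8) + c*(72*a^2 - 36*a - 20) - 12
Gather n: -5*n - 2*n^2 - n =-2*n^2 - 6*n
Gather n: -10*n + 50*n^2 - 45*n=50*n^2 - 55*n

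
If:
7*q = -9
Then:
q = -9/7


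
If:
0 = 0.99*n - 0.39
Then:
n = 0.39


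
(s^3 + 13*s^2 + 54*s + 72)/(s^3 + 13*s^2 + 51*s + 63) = (s^2 + 10*s + 24)/(s^2 + 10*s + 21)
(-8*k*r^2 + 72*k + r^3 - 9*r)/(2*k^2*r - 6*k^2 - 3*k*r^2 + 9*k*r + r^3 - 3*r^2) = (-8*k*r - 24*k + r^2 + 3*r)/(2*k^2 - 3*k*r + r^2)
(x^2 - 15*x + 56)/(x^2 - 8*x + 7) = (x - 8)/(x - 1)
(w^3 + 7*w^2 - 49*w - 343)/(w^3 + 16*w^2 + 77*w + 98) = (w - 7)/(w + 2)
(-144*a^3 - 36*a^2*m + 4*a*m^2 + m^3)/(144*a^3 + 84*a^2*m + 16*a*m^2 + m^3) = (-6*a + m)/(6*a + m)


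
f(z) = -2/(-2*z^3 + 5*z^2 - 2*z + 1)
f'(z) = -2*(6*z^2 - 10*z + 2)/(-2*z^3 + 5*z^2 - 2*z + 1)^2 = 4*(-3*z^2 + 5*z - 1)/(2*z^3 - 5*z^2 + 2*z - 1)^2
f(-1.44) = -0.10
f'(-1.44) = -0.14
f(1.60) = -0.83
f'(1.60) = -0.47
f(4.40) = 0.02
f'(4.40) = -0.02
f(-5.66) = -0.00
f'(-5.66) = -0.00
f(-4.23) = -0.01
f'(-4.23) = -0.00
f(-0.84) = -0.27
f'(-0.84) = -0.54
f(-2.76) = -0.02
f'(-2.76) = -0.02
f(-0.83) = -0.28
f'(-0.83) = -0.55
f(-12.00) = 0.00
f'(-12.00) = 0.00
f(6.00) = 0.01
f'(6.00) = 0.00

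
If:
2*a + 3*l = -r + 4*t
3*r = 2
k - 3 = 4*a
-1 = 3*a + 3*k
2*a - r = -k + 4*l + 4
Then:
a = -2/3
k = 1/3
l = -17/12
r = 2/3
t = -59/48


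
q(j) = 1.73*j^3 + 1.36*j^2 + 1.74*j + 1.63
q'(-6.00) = 172.26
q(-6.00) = -333.53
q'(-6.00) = 172.26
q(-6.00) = -333.53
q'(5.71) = 186.49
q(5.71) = 377.98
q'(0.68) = 5.99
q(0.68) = 3.99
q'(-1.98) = 16.70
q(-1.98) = -9.91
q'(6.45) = 235.20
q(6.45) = 533.65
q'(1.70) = 21.36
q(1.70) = 17.02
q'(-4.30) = 86.01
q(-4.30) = -118.25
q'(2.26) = 34.40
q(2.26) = 32.48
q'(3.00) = 56.61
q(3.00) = 65.80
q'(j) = 5.19*j^2 + 2.72*j + 1.74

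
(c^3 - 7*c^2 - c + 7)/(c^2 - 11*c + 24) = (c^3 - 7*c^2 - c + 7)/(c^2 - 11*c + 24)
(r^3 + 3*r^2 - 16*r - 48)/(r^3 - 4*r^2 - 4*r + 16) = (r^2 + 7*r + 12)/(r^2 - 4)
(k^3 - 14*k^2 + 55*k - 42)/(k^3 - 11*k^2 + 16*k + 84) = (k - 1)/(k + 2)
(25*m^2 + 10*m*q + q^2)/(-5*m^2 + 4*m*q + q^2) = (5*m + q)/(-m + q)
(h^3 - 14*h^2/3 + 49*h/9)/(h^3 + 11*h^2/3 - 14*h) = (h - 7/3)/(h + 6)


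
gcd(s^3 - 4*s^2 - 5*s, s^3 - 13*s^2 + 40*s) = s^2 - 5*s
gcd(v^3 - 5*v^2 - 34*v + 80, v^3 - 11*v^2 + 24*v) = v - 8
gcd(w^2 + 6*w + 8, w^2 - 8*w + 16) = 1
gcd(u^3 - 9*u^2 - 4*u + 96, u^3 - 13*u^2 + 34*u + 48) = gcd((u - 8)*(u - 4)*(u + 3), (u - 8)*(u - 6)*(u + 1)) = u - 8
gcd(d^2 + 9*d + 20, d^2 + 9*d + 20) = d^2 + 9*d + 20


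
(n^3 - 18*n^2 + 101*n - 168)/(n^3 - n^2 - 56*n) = (n^2 - 10*n + 21)/(n*(n + 7))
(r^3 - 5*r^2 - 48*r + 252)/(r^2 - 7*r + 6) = (r^2 + r - 42)/(r - 1)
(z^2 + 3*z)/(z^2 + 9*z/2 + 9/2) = 2*z/(2*z + 3)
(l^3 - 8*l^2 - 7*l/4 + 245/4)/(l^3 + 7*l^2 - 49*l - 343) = (l^2 - l - 35/4)/(l^2 + 14*l + 49)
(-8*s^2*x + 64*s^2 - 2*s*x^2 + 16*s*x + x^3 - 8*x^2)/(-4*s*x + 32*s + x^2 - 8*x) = 2*s + x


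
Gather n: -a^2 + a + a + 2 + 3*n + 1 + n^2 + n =-a^2 + 2*a + n^2 + 4*n + 3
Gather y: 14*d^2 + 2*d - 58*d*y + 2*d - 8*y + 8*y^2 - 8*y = 14*d^2 + 4*d + 8*y^2 + y*(-58*d - 16)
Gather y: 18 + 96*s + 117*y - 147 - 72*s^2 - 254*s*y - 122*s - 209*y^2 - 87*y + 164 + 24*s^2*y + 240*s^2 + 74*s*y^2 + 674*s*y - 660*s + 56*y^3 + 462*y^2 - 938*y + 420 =168*s^2 - 686*s + 56*y^3 + y^2*(74*s + 253) + y*(24*s^2 + 420*s - 908) + 455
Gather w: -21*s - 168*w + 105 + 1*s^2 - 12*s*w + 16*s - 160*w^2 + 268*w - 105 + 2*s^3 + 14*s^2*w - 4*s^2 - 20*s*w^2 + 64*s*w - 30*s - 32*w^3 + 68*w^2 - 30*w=2*s^3 - 3*s^2 - 35*s - 32*w^3 + w^2*(-20*s - 92) + w*(14*s^2 + 52*s + 70)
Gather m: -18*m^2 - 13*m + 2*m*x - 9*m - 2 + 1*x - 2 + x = -18*m^2 + m*(2*x - 22) + 2*x - 4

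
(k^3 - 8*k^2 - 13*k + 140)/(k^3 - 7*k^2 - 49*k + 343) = (k^2 - k - 20)/(k^2 - 49)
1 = 1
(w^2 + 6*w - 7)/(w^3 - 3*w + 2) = (w + 7)/(w^2 + w - 2)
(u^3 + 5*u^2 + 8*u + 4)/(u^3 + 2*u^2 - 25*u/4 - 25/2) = 4*(u^2 + 3*u + 2)/(4*u^2 - 25)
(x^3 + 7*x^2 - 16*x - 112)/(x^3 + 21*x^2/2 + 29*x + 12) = 2*(x^2 + 3*x - 28)/(2*x^2 + 13*x + 6)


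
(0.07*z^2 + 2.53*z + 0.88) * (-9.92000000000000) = -0.6944*z^2 - 25.0976*z - 8.7296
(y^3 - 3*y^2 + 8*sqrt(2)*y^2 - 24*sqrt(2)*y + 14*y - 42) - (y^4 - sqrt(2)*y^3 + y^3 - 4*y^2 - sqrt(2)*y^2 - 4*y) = -y^4 + sqrt(2)*y^3 + y^2 + 9*sqrt(2)*y^2 - 24*sqrt(2)*y + 18*y - 42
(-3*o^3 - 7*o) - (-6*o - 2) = -3*o^3 - o + 2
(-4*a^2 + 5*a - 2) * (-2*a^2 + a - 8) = 8*a^4 - 14*a^3 + 41*a^2 - 42*a + 16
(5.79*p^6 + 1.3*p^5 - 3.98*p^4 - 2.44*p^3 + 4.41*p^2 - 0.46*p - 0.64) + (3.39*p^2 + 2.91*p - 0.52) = 5.79*p^6 + 1.3*p^5 - 3.98*p^4 - 2.44*p^3 + 7.8*p^2 + 2.45*p - 1.16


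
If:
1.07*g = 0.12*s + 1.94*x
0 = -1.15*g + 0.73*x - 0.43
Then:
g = 0.634782608695652*x - 0.373913043478261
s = -10.5065217391304*x - 3.33405797101449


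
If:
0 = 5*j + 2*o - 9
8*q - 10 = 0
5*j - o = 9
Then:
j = 9/5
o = 0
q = 5/4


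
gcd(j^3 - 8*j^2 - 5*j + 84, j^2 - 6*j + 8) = j - 4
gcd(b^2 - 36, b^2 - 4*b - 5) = 1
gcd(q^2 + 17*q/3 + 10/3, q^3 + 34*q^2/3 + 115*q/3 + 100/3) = q + 5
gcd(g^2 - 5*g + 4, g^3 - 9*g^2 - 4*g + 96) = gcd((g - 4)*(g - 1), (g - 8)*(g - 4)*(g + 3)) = g - 4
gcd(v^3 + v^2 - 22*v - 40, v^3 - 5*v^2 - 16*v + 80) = v^2 - v - 20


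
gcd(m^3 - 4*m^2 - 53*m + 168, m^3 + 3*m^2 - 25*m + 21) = m^2 + 4*m - 21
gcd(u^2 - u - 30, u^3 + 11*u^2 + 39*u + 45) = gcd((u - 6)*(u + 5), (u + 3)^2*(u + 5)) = u + 5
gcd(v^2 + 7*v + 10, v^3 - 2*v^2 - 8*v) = v + 2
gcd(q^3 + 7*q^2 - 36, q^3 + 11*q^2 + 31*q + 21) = q + 3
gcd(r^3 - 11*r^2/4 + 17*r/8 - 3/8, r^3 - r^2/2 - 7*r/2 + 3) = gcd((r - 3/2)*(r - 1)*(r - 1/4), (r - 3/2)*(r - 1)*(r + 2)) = r^2 - 5*r/2 + 3/2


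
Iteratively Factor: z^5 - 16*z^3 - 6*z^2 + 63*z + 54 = (z + 1)*(z^4 - z^3 - 15*z^2 + 9*z + 54) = (z - 3)*(z + 1)*(z^3 + 2*z^2 - 9*z - 18) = (z - 3)*(z + 1)*(z + 2)*(z^2 - 9) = (z - 3)*(z + 1)*(z + 2)*(z + 3)*(z - 3)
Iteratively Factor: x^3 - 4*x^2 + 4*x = (x - 2)*(x^2 - 2*x) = (x - 2)^2*(x)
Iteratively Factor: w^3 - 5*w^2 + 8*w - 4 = (w - 2)*(w^2 - 3*w + 2) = (w - 2)*(w - 1)*(w - 2)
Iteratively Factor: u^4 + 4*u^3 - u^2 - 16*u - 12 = (u - 2)*(u^3 + 6*u^2 + 11*u + 6) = (u - 2)*(u + 2)*(u^2 + 4*u + 3) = (u - 2)*(u + 2)*(u + 3)*(u + 1)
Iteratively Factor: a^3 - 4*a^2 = (a)*(a^2 - 4*a) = a^2*(a - 4)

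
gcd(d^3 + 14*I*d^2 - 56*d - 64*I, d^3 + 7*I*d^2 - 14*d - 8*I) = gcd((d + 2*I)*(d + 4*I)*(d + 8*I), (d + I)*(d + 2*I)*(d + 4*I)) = d^2 + 6*I*d - 8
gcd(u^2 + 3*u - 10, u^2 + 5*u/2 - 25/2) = u + 5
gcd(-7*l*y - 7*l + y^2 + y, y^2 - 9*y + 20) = 1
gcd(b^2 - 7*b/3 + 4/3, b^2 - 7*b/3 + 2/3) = 1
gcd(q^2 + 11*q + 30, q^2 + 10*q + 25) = q + 5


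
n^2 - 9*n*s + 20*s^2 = (n - 5*s)*(n - 4*s)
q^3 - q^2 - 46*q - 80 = (q - 8)*(q + 2)*(q + 5)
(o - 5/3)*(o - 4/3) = o^2 - 3*o + 20/9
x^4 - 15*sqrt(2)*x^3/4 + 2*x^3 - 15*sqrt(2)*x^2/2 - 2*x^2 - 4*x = x*(x - 4*sqrt(2))*(sqrt(2)*x/2 + sqrt(2))*(sqrt(2)*x + 1/2)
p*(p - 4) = p^2 - 4*p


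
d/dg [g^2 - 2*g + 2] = 2*g - 2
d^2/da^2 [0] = 0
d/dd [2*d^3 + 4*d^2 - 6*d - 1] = 6*d^2 + 8*d - 6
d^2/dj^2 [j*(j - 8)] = 2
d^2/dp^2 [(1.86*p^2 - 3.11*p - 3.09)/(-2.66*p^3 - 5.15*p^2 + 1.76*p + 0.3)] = (-26.321232*p^6 + 132.030696*p^5 + 465.739932*p^4 + 816.870062*p^3 + 417.469446*p^2 - 124.42194*p + 25.072308)/(18.821096*p^9 + 109.31802*p^8 + 174.290382*p^7 - 14.438605*p^6 - 139.978152*p^5 + 32.41455*p^4 + 11.581624*p^3 - 1.39734*p^2 - 0.4752*p - 0.027)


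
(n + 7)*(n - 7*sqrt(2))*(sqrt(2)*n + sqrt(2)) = sqrt(2)*n^3 - 14*n^2 + 8*sqrt(2)*n^2 - 112*n + 7*sqrt(2)*n - 98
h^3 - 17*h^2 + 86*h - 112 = (h - 8)*(h - 7)*(h - 2)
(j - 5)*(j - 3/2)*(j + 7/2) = j^3 - 3*j^2 - 61*j/4 + 105/4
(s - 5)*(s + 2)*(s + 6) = s^3 + 3*s^2 - 28*s - 60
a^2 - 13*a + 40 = (a - 8)*(a - 5)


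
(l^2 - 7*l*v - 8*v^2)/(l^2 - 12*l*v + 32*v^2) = (-l - v)/(-l + 4*v)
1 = 1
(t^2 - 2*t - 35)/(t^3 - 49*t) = (t + 5)/(t*(t + 7))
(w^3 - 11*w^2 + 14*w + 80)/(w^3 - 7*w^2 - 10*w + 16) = (w - 5)/(w - 1)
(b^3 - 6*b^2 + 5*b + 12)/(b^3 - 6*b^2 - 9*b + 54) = (b^2 - 3*b - 4)/(b^2 - 3*b - 18)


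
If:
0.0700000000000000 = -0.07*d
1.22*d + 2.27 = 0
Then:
No Solution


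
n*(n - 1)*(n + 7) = n^3 + 6*n^2 - 7*n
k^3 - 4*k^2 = k^2*(k - 4)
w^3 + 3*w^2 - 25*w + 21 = (w - 3)*(w - 1)*(w + 7)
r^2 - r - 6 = (r - 3)*(r + 2)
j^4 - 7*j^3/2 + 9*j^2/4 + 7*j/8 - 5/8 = (j - 5/2)*(j - 1)*(j - 1/2)*(j + 1/2)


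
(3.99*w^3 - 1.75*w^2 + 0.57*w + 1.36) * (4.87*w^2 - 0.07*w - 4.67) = 19.4313*w^5 - 8.8018*w^4 - 15.7349*w^3 + 14.7558*w^2 - 2.7571*w - 6.3512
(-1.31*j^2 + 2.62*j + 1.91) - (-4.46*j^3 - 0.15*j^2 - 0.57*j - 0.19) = 4.46*j^3 - 1.16*j^2 + 3.19*j + 2.1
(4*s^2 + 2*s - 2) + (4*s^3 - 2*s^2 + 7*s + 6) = 4*s^3 + 2*s^2 + 9*s + 4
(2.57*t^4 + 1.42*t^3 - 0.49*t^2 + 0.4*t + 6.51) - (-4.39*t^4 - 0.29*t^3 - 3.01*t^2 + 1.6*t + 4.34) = 6.96*t^4 + 1.71*t^3 + 2.52*t^2 - 1.2*t + 2.17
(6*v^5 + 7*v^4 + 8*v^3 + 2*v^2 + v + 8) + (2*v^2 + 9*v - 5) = 6*v^5 + 7*v^4 + 8*v^3 + 4*v^2 + 10*v + 3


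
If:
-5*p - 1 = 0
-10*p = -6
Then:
No Solution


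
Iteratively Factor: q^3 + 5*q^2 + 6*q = (q)*(q^2 + 5*q + 6) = q*(q + 3)*(q + 2)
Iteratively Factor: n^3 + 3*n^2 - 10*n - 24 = (n - 3)*(n^2 + 6*n + 8) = (n - 3)*(n + 2)*(n + 4)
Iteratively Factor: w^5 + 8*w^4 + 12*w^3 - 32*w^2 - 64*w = (w)*(w^4 + 8*w^3 + 12*w^2 - 32*w - 64) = w*(w + 2)*(w^3 + 6*w^2 - 32) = w*(w + 2)*(w + 4)*(w^2 + 2*w - 8) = w*(w + 2)*(w + 4)^2*(w - 2)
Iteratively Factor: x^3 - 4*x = (x - 2)*(x^2 + 2*x) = x*(x - 2)*(x + 2)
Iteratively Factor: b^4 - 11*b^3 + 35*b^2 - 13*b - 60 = (b - 4)*(b^3 - 7*b^2 + 7*b + 15) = (b - 5)*(b - 4)*(b^2 - 2*b - 3) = (b - 5)*(b - 4)*(b - 3)*(b + 1)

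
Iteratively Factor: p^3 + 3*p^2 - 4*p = (p - 1)*(p^2 + 4*p) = (p - 1)*(p + 4)*(p)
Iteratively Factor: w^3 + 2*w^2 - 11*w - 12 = (w - 3)*(w^2 + 5*w + 4) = (w - 3)*(w + 1)*(w + 4)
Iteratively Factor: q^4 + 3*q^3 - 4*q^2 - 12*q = (q + 2)*(q^3 + q^2 - 6*q) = (q + 2)*(q + 3)*(q^2 - 2*q) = q*(q + 2)*(q + 3)*(q - 2)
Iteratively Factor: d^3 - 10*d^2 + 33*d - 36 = (d - 4)*(d^2 - 6*d + 9) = (d - 4)*(d - 3)*(d - 3)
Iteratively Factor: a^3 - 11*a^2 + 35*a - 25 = (a - 1)*(a^2 - 10*a + 25) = (a - 5)*(a - 1)*(a - 5)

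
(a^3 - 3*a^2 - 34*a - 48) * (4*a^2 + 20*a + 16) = 4*a^5 + 8*a^4 - 180*a^3 - 920*a^2 - 1504*a - 768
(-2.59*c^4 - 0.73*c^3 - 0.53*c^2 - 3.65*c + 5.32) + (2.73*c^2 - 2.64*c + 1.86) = -2.59*c^4 - 0.73*c^3 + 2.2*c^2 - 6.29*c + 7.18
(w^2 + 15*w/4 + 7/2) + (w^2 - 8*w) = 2*w^2 - 17*w/4 + 7/2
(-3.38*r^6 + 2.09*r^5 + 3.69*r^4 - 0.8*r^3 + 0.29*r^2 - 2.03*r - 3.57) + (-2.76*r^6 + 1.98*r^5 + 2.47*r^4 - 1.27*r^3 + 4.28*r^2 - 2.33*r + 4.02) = -6.14*r^6 + 4.07*r^5 + 6.16*r^4 - 2.07*r^3 + 4.57*r^2 - 4.36*r + 0.45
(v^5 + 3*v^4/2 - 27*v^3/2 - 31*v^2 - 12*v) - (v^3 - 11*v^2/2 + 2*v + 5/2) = v^5 + 3*v^4/2 - 29*v^3/2 - 51*v^2/2 - 14*v - 5/2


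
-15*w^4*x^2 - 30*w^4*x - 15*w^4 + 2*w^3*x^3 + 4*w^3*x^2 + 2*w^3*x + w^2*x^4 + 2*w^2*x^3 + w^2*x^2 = (-3*w + x)*(5*w + x)*(w*x + w)^2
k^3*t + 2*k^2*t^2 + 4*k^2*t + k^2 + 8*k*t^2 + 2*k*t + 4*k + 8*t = (k + 4)*(k + 2*t)*(k*t + 1)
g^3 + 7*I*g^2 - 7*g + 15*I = (g - I)*(g + 3*I)*(g + 5*I)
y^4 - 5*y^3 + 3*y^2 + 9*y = y*(y - 3)^2*(y + 1)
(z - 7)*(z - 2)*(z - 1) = z^3 - 10*z^2 + 23*z - 14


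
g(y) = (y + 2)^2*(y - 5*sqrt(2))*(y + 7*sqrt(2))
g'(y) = (y + 2)^2*(y - 5*sqrt(2)) + (y + 2)^2*(y + 7*sqrt(2)) + (y - 5*sqrt(2))*(y + 7*sqrt(2))*(2*y + 4) = 4*y^3 + 6*sqrt(2)*y^2 + 12*y^2 - 132*y + 16*sqrt(2)*y - 280 + 8*sqrt(2)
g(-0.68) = -124.51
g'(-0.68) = -186.10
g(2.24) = -1054.33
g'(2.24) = -365.94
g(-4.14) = -295.71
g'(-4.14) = 251.39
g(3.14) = -1354.25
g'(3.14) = -286.30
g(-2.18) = -2.31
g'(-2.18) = 25.66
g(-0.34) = -195.22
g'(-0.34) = -229.29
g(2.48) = -1140.70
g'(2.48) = -352.93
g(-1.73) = -5.24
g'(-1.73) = -38.87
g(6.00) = -1089.88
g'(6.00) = 676.55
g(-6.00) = -815.53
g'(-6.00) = 261.02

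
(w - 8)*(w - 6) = w^2 - 14*w + 48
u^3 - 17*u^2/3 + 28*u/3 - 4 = (u - 3)*(u - 2)*(u - 2/3)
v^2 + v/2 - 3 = (v - 3/2)*(v + 2)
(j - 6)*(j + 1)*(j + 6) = j^3 + j^2 - 36*j - 36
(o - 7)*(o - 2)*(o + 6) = o^3 - 3*o^2 - 40*o + 84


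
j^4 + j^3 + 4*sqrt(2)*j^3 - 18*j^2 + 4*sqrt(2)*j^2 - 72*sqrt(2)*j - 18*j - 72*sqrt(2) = (j + 1)*(j - 3*sqrt(2))*(j + 3*sqrt(2))*(j + 4*sqrt(2))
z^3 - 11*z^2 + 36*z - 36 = (z - 6)*(z - 3)*(z - 2)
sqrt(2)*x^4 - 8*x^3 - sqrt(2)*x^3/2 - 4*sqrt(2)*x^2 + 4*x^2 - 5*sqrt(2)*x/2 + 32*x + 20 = (x - 5/2)*(x + 1)*(x - 4*sqrt(2))*(sqrt(2)*x + sqrt(2))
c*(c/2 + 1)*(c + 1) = c^3/2 + 3*c^2/2 + c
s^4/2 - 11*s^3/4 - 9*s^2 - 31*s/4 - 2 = (s/2 + 1/2)*(s - 8)*(s + 1/2)*(s + 1)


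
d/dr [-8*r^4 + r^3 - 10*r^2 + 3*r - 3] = -32*r^3 + 3*r^2 - 20*r + 3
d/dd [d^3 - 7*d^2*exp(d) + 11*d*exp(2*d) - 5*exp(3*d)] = -7*d^2*exp(d) + 3*d^2 + 22*d*exp(2*d) - 14*d*exp(d) - 15*exp(3*d) + 11*exp(2*d)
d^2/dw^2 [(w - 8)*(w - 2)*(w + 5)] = 6*w - 10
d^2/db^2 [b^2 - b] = 2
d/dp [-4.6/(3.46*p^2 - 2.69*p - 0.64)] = (31.832*p - 12.374)/(-3.46*p^2 + 2.69*p + 0.64)^2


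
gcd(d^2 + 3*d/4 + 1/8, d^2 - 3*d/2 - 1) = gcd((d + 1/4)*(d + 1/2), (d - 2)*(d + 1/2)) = d + 1/2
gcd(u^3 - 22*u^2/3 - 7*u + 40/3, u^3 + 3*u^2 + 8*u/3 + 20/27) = u + 5/3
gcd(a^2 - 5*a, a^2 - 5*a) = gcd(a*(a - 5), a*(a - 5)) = a^2 - 5*a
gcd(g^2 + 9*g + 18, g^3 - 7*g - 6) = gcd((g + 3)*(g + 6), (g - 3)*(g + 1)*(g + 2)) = 1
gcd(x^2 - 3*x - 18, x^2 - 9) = x + 3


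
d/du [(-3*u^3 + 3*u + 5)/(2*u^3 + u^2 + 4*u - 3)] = (-3*u^4 - 36*u^3 - 6*u^2 - 10*u - 29)/(4*u^6 + 4*u^5 + 17*u^4 - 4*u^3 + 10*u^2 - 24*u + 9)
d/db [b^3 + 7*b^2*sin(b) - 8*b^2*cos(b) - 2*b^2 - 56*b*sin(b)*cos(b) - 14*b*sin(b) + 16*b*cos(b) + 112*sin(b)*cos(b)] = 8*b^2*sin(b) + 7*b^2*cos(b) + 3*b^2 - 2*b*sin(b) - 30*b*cos(b) - 56*b*cos(2*b) - 4*b - 14*sin(b) - 28*sin(2*b) + 16*cos(b) + 112*cos(2*b)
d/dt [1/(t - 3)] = -1/(t - 3)^2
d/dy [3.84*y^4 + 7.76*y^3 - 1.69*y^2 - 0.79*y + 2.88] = 15.36*y^3 + 23.28*y^2 - 3.38*y - 0.79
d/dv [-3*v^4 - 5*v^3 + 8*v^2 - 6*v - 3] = -12*v^3 - 15*v^2 + 16*v - 6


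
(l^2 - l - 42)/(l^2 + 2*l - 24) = (l - 7)/(l - 4)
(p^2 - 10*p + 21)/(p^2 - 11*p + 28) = (p - 3)/(p - 4)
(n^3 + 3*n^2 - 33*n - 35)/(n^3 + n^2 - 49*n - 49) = (n - 5)/(n - 7)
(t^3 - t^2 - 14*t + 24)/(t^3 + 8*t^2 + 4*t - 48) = (t - 3)/(t + 6)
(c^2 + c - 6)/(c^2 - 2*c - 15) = (c - 2)/(c - 5)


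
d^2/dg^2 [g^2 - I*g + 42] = 2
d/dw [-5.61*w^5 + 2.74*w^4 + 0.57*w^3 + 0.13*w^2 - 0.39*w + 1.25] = -28.05*w^4 + 10.96*w^3 + 1.71*w^2 + 0.26*w - 0.39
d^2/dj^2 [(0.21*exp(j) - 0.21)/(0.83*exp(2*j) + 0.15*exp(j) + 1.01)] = (0.144669*exp(4*j) - 0.604821*exp(3*j) - 1.134693*exp(2*j) + 0.667632*exp(j) + 0.246036)*exp(j)/(0.571787*exp(6*j) + 0.310005*exp(5*j) + 2.143392*exp(4*j) + 0.757845*exp(3*j) + 2.608224*exp(2*j) + 0.459045*exp(j) + 1.030301)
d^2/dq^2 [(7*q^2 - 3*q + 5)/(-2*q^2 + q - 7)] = 2*(-2*q^3 + 234*q^2 - 96*q - 257)/(8*q^6 - 12*q^5 + 90*q^4 - 85*q^3 + 315*q^2 - 147*q + 343)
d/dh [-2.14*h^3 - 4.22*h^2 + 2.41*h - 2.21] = -6.42*h^2 - 8.44*h + 2.41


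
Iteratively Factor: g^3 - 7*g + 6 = (g - 1)*(g^2 + g - 6) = (g - 2)*(g - 1)*(g + 3)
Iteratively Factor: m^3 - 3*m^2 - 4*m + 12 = (m + 2)*(m^2 - 5*m + 6) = (m - 2)*(m + 2)*(m - 3)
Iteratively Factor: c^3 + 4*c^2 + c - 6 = (c + 2)*(c^2 + 2*c - 3) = (c - 1)*(c + 2)*(c + 3)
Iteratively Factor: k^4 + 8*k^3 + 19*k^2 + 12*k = (k + 4)*(k^3 + 4*k^2 + 3*k) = (k + 1)*(k + 4)*(k^2 + 3*k) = k*(k + 1)*(k + 4)*(k + 3)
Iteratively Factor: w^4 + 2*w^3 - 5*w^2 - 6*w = (w + 1)*(w^3 + w^2 - 6*w) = (w - 2)*(w + 1)*(w^2 + 3*w) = (w - 2)*(w + 1)*(w + 3)*(w)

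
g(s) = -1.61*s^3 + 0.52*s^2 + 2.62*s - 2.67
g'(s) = -4.83*s^2 + 1.04*s + 2.62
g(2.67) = -22.61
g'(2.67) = -29.04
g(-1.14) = -2.60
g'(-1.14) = -4.84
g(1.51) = -3.07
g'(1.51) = -6.82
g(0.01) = -2.64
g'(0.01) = 2.63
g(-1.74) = 2.83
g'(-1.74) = -13.81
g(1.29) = -1.88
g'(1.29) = -4.08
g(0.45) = -1.53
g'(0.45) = 2.11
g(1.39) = -2.35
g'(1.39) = -5.27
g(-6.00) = 348.09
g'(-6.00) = -177.50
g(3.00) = -33.60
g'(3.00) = -37.73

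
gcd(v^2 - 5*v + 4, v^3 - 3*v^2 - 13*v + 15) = v - 1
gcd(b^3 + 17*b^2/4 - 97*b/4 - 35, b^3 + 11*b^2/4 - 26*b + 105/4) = b + 7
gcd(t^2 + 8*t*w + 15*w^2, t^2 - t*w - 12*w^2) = t + 3*w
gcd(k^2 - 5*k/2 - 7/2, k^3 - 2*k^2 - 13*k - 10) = k + 1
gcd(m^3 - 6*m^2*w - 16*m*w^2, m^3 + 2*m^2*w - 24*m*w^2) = m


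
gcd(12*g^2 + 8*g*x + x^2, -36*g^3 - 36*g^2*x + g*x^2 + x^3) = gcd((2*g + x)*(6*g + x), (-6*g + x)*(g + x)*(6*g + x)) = 6*g + x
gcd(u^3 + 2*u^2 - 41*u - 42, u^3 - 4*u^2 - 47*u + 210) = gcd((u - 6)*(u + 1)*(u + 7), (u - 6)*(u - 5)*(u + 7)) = u^2 + u - 42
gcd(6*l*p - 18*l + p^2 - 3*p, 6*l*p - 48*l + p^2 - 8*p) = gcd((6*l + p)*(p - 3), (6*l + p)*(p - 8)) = 6*l + p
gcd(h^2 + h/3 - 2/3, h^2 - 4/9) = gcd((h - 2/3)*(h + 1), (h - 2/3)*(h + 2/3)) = h - 2/3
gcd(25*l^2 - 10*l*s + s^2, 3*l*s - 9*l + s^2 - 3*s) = 1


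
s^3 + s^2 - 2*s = s*(s - 1)*(s + 2)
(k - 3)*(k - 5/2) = k^2 - 11*k/2 + 15/2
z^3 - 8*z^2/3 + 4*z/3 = z*(z - 2)*(z - 2/3)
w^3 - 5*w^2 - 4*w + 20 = (w - 5)*(w - 2)*(w + 2)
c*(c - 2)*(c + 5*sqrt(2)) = c^3 - 2*c^2 + 5*sqrt(2)*c^2 - 10*sqrt(2)*c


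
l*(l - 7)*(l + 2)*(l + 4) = l^4 - l^3 - 34*l^2 - 56*l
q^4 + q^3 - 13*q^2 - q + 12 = (q - 3)*(q - 1)*(q + 1)*(q + 4)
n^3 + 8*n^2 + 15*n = n*(n + 3)*(n + 5)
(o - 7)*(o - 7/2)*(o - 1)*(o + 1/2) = o^4 - 11*o^3 + 117*o^2/4 - 7*o - 49/4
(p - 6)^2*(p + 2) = p^3 - 10*p^2 + 12*p + 72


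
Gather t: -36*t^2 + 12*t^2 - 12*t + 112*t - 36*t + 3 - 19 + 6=-24*t^2 + 64*t - 10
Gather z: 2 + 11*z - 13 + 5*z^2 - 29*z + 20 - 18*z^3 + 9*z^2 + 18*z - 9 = -18*z^3 + 14*z^2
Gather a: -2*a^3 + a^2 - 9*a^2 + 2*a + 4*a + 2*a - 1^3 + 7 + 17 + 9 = -2*a^3 - 8*a^2 + 8*a + 32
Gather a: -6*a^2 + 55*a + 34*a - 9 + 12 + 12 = -6*a^2 + 89*a + 15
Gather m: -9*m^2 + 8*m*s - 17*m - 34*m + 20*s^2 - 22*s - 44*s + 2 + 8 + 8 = -9*m^2 + m*(8*s - 51) + 20*s^2 - 66*s + 18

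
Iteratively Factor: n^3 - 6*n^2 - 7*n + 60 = (n - 5)*(n^2 - n - 12) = (n - 5)*(n + 3)*(n - 4)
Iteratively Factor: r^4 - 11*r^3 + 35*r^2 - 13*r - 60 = (r - 5)*(r^3 - 6*r^2 + 5*r + 12) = (r - 5)*(r - 3)*(r^2 - 3*r - 4) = (r - 5)*(r - 4)*(r - 3)*(r + 1)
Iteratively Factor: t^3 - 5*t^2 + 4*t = (t - 4)*(t^2 - t) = t*(t - 4)*(t - 1)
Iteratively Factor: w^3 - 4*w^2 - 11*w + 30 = (w - 5)*(w^2 + w - 6) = (w - 5)*(w + 3)*(w - 2)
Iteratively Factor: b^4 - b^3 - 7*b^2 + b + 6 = (b - 1)*(b^3 - 7*b - 6) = (b - 3)*(b - 1)*(b^2 + 3*b + 2) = (b - 3)*(b - 1)*(b + 1)*(b + 2)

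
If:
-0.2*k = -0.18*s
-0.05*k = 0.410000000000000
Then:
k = -8.20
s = -9.11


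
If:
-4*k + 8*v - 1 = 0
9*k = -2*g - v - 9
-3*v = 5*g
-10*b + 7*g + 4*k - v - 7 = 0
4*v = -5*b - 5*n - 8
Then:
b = -1613/1780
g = 81/356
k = -359/356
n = -139/356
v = -135/356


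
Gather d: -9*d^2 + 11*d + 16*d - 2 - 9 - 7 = -9*d^2 + 27*d - 18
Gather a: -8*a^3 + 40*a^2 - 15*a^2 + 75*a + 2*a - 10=-8*a^3 + 25*a^2 + 77*a - 10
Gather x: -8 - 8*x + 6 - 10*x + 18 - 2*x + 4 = 20 - 20*x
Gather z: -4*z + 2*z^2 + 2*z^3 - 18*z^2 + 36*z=2*z^3 - 16*z^2 + 32*z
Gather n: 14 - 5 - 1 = 8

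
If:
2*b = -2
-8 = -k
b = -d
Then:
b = -1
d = 1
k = 8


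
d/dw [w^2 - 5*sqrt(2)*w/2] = 2*w - 5*sqrt(2)/2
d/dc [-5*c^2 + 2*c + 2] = 2 - 10*c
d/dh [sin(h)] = cos(h)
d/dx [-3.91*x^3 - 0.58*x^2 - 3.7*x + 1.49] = -11.73*x^2 - 1.16*x - 3.7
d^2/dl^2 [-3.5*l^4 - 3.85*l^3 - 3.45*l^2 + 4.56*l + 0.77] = -42.0*l^2 - 23.1*l - 6.9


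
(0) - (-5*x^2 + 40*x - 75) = 5*x^2 - 40*x + 75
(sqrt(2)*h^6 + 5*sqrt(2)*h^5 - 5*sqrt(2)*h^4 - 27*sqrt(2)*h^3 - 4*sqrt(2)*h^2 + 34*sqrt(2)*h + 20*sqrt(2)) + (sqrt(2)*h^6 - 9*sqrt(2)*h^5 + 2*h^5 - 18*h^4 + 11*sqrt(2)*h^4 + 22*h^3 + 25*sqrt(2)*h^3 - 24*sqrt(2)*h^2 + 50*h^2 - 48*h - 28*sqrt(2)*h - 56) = 2*sqrt(2)*h^6 - 4*sqrt(2)*h^5 + 2*h^5 - 18*h^4 + 6*sqrt(2)*h^4 - 2*sqrt(2)*h^3 + 22*h^3 - 28*sqrt(2)*h^2 + 50*h^2 - 48*h + 6*sqrt(2)*h - 56 + 20*sqrt(2)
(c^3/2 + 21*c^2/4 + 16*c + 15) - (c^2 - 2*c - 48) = c^3/2 + 17*c^2/4 + 18*c + 63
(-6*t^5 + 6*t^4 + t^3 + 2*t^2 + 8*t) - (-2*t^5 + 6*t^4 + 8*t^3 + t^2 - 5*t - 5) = -4*t^5 - 7*t^3 + t^2 + 13*t + 5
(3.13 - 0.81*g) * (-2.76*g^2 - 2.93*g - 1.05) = 2.2356*g^3 - 6.2655*g^2 - 8.3204*g - 3.2865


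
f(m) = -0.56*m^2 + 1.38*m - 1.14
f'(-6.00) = 8.10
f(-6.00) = -29.58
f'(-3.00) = 4.74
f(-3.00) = -10.32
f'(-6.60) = 8.77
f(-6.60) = -34.64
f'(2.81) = -1.77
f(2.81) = -1.68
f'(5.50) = -4.78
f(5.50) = -10.49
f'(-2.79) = 4.50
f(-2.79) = -9.35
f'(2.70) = -1.64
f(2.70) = -1.50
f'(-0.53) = 1.97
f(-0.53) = -2.03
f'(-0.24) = 1.65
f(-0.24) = -1.50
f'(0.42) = 0.91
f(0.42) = -0.66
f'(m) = 1.38 - 1.12*m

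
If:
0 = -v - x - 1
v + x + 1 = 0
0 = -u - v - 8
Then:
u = x - 7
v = -x - 1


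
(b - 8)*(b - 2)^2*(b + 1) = b^4 - 11*b^3 + 24*b^2 + 4*b - 32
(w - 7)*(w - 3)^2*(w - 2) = w^4 - 15*w^3 + 77*w^2 - 165*w + 126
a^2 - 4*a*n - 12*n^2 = (a - 6*n)*(a + 2*n)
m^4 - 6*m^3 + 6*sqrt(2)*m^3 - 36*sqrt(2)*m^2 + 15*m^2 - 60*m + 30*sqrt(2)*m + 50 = (m - 5)*(m - 1)*(m + sqrt(2))*(m + 5*sqrt(2))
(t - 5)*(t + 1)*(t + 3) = t^3 - t^2 - 17*t - 15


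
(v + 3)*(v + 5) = v^2 + 8*v + 15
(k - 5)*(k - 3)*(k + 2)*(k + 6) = k^4 - 37*k^2 + 24*k + 180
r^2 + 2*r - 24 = (r - 4)*(r + 6)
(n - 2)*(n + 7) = n^2 + 5*n - 14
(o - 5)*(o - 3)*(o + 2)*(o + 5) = o^4 - o^3 - 31*o^2 + 25*o + 150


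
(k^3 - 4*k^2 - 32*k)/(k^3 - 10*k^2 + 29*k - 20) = k*(k^2 - 4*k - 32)/(k^3 - 10*k^2 + 29*k - 20)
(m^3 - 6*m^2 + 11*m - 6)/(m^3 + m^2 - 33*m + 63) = (m^2 - 3*m + 2)/(m^2 + 4*m - 21)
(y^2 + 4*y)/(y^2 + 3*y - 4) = y/(y - 1)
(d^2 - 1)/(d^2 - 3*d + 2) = (d + 1)/(d - 2)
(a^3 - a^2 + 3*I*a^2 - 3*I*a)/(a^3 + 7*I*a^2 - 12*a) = (a - 1)/(a + 4*I)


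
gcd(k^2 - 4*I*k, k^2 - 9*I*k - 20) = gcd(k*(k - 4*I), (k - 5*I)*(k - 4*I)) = k - 4*I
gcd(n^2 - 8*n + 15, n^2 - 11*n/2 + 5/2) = n - 5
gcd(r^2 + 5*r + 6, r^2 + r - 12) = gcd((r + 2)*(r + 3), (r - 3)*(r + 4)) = 1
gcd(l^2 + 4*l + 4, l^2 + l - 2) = l + 2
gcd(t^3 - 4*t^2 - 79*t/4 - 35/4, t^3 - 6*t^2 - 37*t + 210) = t - 7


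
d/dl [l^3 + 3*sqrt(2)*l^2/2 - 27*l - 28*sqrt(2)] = 3*l^2 + 3*sqrt(2)*l - 27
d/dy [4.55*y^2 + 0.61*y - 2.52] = 9.1*y + 0.61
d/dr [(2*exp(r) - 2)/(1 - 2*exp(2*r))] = 2*(-4*(1 - exp(r))*exp(r) - 2*exp(2*r) + 1)*exp(r)/(2*exp(2*r) - 1)^2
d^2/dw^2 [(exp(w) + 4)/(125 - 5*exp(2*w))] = (8*(exp(w) + 2)*(exp(2*w) - 25)*exp(w) - 8*(exp(w) + 4)*exp(3*w) - (exp(2*w) - 25)^2)*exp(w)/(5*(exp(2*w) - 25)^3)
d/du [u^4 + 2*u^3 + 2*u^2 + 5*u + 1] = 4*u^3 + 6*u^2 + 4*u + 5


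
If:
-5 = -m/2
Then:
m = 10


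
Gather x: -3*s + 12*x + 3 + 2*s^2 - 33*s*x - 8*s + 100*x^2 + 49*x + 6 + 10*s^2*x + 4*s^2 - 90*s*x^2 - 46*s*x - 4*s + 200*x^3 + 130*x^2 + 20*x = 6*s^2 - 15*s + 200*x^3 + x^2*(230 - 90*s) + x*(10*s^2 - 79*s + 81) + 9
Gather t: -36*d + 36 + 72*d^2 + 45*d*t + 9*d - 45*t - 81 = 72*d^2 - 27*d + t*(45*d - 45) - 45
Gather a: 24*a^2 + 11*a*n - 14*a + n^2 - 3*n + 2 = 24*a^2 + a*(11*n - 14) + n^2 - 3*n + 2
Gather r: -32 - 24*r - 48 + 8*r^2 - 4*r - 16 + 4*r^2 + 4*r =12*r^2 - 24*r - 96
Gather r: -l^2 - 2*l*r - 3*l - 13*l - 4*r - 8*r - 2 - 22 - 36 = -l^2 - 16*l + r*(-2*l - 12) - 60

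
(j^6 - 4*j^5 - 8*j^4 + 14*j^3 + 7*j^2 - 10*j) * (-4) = -4*j^6 + 16*j^5 + 32*j^4 - 56*j^3 - 28*j^2 + 40*j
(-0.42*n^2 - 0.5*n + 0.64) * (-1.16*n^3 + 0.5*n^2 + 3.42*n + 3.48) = 0.4872*n^5 + 0.37*n^4 - 2.4288*n^3 - 2.8516*n^2 + 0.4488*n + 2.2272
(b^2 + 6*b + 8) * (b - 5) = b^3 + b^2 - 22*b - 40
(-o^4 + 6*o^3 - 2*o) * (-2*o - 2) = 2*o^5 - 10*o^4 - 12*o^3 + 4*o^2 + 4*o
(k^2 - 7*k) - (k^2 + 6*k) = -13*k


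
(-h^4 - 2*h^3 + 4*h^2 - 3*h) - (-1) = -h^4 - 2*h^3 + 4*h^2 - 3*h + 1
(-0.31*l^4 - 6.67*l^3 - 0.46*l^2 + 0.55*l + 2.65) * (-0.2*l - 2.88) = 0.062*l^5 + 2.2268*l^4 + 19.3016*l^3 + 1.2148*l^2 - 2.114*l - 7.632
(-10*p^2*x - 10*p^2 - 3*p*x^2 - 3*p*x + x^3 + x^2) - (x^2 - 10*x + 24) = -10*p^2*x - 10*p^2 - 3*p*x^2 - 3*p*x + x^3 + 10*x - 24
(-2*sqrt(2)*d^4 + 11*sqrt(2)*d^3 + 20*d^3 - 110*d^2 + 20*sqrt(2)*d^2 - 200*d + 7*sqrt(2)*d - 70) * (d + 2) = -2*sqrt(2)*d^5 + 7*sqrt(2)*d^4 + 20*d^4 - 70*d^3 + 42*sqrt(2)*d^3 - 420*d^2 + 47*sqrt(2)*d^2 - 470*d + 14*sqrt(2)*d - 140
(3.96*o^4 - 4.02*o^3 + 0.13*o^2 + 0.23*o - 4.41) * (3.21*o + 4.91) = 12.7116*o^5 + 6.5394*o^4 - 19.3209*o^3 + 1.3766*o^2 - 13.0268*o - 21.6531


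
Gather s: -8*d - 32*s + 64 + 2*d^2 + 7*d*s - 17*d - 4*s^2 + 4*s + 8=2*d^2 - 25*d - 4*s^2 + s*(7*d - 28) + 72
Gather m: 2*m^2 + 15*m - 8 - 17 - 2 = 2*m^2 + 15*m - 27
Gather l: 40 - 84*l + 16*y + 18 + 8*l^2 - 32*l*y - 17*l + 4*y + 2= 8*l^2 + l*(-32*y - 101) + 20*y + 60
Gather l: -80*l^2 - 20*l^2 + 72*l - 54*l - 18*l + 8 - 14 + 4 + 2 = -100*l^2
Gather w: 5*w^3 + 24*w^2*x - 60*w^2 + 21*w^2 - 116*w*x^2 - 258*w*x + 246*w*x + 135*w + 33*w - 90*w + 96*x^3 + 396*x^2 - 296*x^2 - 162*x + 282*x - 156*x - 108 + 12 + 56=5*w^3 + w^2*(24*x - 39) + w*(-116*x^2 - 12*x + 78) + 96*x^3 + 100*x^2 - 36*x - 40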